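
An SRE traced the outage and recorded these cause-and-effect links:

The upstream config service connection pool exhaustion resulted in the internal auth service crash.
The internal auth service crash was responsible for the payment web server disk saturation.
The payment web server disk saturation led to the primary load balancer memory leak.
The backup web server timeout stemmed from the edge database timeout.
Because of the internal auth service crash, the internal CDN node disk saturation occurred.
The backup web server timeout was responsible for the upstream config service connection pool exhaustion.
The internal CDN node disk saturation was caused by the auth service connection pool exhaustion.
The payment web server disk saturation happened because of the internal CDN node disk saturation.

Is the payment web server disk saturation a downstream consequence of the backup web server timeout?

There is a causal chain: the backup web server timeout → the upstream config service connection pool exhaustion → the internal auth service crash → the payment web server disk saturation.

Yes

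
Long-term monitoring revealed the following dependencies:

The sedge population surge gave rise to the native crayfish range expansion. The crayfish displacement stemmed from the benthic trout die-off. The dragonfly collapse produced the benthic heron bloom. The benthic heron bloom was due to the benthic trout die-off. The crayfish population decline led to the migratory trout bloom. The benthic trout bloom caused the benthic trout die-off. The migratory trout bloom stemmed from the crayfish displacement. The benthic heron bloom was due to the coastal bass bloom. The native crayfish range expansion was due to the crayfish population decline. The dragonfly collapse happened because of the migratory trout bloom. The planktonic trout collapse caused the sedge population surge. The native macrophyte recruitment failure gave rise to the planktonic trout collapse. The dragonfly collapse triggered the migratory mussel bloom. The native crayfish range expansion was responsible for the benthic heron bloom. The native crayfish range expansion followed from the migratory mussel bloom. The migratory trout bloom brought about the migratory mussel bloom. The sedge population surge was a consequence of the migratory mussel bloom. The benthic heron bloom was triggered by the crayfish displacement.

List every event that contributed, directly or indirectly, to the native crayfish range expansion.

Immediate causes of the native crayfish range expansion: the crayfish population decline, the migratory mussel bloom, the sedge population surge.
Further upstream: the native macrophyte recruitment failure, the benthic trout bloom, the benthic trout die-off, the crayfish displacement, the migratory trout bloom, the planktonic trout collapse, the dragonfly collapse.

the benthic trout bloom, the benthic trout die-off, the crayfish displacement, the crayfish population decline, the dragonfly collapse, the migratory mussel bloom, the migratory trout bloom, the native macrophyte recruitment failure, the planktonic trout collapse, the sedge population surge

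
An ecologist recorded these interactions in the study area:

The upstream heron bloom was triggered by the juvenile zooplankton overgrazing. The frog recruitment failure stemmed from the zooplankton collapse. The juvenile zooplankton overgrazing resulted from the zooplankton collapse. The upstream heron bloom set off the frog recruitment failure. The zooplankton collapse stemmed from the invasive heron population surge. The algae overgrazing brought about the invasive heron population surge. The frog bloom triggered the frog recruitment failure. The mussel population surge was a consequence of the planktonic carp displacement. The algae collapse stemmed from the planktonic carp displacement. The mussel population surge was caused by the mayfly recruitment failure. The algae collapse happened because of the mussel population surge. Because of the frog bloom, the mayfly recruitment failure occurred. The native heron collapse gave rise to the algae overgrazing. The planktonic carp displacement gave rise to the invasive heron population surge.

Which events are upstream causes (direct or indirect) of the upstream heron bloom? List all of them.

Immediate cause of the upstream heron bloom: the juvenile zooplankton overgrazing.
Further upstream: the native heron collapse, the algae overgrazing, the planktonic carp displacement, the invasive heron population surge, the zooplankton collapse.

the algae overgrazing, the invasive heron population surge, the juvenile zooplankton overgrazing, the native heron collapse, the planktonic carp displacement, the zooplankton collapse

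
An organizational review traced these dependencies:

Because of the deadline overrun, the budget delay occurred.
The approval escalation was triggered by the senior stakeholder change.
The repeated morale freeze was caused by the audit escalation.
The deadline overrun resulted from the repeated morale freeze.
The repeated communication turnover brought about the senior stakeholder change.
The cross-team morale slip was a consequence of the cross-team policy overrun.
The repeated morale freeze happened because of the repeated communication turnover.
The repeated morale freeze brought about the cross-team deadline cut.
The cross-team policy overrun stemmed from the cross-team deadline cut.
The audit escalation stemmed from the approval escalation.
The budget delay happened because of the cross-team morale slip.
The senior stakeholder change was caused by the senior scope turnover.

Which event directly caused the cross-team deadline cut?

the repeated morale freeze

Upstream contributors include the repeated communication turnover, the senior stakeholder change, the approval escalation, the audit escalation, the senior scope turnover, but only the repeated morale freeze feeds directly into the cross-team deadline cut.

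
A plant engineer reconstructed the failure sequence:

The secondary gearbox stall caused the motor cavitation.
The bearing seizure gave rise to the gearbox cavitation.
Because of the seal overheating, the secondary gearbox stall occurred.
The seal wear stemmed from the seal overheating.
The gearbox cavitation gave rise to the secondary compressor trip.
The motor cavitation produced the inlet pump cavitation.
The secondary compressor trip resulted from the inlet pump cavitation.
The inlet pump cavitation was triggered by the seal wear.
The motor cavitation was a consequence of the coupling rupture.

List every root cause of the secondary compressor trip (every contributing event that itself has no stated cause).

Tracing upstream from the secondary compressor trip: the secondary compressor trip ← the inlet pump cavitation ← the motor cavitation ← the coupling rupture.
A separate upstream branch: the secondary compressor trip ← the gearbox cavitation ← the bearing seizure.
A separate upstream branch: the secondary compressor trip ← the inlet pump cavitation ← the seal wear ← the seal overheating.
Each of those chain origins has no stated cause.

the bearing seizure, the coupling rupture, the seal overheating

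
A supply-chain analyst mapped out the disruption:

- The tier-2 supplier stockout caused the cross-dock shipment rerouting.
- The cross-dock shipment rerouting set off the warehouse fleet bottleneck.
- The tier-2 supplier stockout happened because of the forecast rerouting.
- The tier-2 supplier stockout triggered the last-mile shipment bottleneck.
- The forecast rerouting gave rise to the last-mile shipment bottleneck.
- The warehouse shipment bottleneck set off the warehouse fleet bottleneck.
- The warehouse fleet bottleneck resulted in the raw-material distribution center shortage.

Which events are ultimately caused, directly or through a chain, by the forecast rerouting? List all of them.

Direct effects: the tier-2 supplier stockout, the last-mile shipment bottleneck.
2 steps out: the cross-dock shipment rerouting.
3 steps out: the warehouse fleet bottleneck.
4 steps out: the raw-material distribution center shortage.
Not reachable from it: the warehouse shipment bottleneck.

the cross-dock shipment rerouting, the last-mile shipment bottleneck, the raw-material distribution center shortage, the tier-2 supplier stockout, the warehouse fleet bottleneck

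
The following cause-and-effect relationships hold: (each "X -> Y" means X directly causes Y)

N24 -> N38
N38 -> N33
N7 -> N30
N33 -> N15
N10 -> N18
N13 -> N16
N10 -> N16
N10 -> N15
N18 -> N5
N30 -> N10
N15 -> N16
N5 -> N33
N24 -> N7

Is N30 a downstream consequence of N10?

N10 leads to N18, N5, N33, N15, N16; N30 is not among them.

No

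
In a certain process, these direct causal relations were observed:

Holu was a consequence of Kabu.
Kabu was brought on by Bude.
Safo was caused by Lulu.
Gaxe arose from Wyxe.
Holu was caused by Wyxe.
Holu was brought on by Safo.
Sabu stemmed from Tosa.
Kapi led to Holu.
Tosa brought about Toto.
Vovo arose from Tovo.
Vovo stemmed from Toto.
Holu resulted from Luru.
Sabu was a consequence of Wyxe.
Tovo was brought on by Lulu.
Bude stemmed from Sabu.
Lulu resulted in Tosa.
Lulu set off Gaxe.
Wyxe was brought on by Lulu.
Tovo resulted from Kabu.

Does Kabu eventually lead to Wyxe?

Kabu leads to Tovo, Vovo, Holu; Wyxe is not among them.

No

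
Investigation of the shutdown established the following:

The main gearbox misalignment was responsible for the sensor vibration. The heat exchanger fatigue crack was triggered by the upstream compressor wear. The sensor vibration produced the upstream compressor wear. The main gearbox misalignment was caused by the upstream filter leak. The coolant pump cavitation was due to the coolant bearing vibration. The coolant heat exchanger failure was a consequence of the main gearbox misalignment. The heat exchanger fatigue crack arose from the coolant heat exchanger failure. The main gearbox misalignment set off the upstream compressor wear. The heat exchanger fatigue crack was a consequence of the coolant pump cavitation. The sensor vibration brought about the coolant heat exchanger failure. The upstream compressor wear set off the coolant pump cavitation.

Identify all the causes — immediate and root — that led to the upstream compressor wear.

the main gearbox misalignment, the sensor vibration, the upstream filter leak

Immediate causes of the upstream compressor wear: the main gearbox misalignment, the sensor vibration.
Further upstream: the upstream filter leak.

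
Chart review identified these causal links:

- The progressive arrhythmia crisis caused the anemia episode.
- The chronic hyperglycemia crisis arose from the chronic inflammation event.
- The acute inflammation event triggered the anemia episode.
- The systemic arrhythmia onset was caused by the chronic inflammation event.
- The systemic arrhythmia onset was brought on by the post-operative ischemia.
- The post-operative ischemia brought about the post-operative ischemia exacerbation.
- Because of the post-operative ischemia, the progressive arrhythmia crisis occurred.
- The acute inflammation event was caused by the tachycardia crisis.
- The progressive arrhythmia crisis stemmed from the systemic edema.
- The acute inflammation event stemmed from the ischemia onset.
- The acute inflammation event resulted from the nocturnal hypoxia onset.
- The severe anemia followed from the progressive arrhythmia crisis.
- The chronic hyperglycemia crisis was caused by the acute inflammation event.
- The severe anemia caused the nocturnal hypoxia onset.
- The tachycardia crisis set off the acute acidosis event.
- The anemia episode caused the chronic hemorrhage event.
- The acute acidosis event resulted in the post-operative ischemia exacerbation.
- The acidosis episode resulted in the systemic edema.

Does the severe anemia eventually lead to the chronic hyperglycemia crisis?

There is a causal chain: the severe anemia → the nocturnal hypoxia onset → the acute inflammation event → the chronic hyperglycemia crisis.

Yes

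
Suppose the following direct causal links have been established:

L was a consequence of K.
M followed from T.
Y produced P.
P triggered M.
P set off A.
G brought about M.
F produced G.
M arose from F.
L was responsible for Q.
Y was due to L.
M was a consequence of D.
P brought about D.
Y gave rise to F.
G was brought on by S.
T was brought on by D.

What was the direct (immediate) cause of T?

D

Upstream contributors include K, L, Y, P, but only D feeds directly into T.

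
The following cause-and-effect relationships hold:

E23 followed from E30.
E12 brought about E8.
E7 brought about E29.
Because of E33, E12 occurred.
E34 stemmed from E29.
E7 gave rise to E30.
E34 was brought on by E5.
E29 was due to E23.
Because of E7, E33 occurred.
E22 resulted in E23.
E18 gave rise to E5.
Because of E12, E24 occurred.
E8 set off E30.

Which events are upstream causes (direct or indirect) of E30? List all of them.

Immediate causes of E30: E7, E8.
Further upstream: E33, E12.

E12, E33, E7, E8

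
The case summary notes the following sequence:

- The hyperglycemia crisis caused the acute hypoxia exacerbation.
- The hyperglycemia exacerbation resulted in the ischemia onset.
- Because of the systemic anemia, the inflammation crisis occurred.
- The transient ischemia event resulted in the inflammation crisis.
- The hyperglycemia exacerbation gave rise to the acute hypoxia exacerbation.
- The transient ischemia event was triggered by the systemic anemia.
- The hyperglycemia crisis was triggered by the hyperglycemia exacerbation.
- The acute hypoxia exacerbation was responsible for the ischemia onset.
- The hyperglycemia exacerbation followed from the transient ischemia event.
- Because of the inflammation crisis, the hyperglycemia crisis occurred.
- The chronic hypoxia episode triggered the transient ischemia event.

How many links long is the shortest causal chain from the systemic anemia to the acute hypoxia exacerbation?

Shortest chain: the systemic anemia → the transient ischemia event → the hyperglycemia exacerbation → the acute hypoxia exacerbation.

3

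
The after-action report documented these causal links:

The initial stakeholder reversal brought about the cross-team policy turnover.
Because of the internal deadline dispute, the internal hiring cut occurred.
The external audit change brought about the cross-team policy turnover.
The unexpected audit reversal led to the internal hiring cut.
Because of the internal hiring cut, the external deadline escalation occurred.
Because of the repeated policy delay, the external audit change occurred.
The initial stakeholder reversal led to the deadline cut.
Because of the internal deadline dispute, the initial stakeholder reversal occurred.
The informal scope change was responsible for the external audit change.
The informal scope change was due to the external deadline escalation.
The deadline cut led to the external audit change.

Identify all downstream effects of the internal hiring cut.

the cross-team policy turnover, the external audit change, the external deadline escalation, the informal scope change

Direct effects: the external deadline escalation.
2 steps out: the informal scope change.
3 steps out: the external audit change.
4 steps out: the cross-team policy turnover.
Not reachable from it: the internal deadline dispute, the initial stakeholder reversal, the unexpected audit reversal, the repeated policy delay, the deadline cut.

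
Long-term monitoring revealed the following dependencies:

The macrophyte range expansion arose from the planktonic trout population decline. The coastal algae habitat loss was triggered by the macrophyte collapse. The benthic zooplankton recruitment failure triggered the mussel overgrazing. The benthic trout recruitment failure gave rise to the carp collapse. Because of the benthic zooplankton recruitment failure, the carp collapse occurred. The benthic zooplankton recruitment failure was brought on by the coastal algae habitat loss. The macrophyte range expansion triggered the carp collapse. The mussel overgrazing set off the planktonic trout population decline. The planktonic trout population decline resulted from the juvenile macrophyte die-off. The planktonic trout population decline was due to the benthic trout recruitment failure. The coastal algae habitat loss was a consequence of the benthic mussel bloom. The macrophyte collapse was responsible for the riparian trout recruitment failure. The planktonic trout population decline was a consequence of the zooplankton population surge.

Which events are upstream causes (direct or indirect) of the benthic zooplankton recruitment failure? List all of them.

the benthic mussel bloom, the coastal algae habitat loss, the macrophyte collapse

Immediate cause of the benthic zooplankton recruitment failure: the coastal algae habitat loss.
Further upstream: the macrophyte collapse, the benthic mussel bloom.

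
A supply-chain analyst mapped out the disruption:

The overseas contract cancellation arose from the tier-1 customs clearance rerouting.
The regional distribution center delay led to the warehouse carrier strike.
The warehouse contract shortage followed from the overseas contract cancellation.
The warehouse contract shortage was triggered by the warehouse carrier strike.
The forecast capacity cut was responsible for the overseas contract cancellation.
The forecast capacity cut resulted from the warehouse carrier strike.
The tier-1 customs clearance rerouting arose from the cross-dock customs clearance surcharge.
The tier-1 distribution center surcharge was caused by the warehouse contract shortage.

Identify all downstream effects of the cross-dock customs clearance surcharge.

Direct effects: the tier-1 customs clearance rerouting.
2 steps out: the overseas contract cancellation.
3 steps out: the warehouse contract shortage.
4 steps out: the tier-1 distribution center surcharge.
Not reachable from it: the regional distribution center delay, the warehouse carrier strike, the forecast capacity cut.

the overseas contract cancellation, the tier-1 customs clearance rerouting, the tier-1 distribution center surcharge, the warehouse contract shortage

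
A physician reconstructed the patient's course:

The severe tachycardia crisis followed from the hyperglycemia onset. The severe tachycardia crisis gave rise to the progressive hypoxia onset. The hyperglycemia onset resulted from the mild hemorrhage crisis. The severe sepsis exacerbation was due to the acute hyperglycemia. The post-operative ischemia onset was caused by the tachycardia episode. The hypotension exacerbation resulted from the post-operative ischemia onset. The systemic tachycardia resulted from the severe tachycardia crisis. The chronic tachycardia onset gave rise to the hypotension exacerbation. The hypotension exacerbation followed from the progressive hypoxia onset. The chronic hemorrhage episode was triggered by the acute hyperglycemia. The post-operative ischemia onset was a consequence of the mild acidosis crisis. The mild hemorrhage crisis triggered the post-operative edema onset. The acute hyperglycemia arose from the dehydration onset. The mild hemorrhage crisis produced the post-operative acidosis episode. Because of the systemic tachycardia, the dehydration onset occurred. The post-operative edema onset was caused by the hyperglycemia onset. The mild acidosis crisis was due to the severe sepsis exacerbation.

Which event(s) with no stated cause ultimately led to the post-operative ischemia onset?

the mild hemorrhage crisis, the tachycardia episode

Tracing upstream from the post-operative ischemia onset: the post-operative ischemia onset ← the tachycardia episode.
A separate upstream branch: the post-operative ischemia onset ← the mild acidosis crisis ← the severe sepsis exacerbation ← the acute hyperglycemia ← the dehydration onset ← the systemic tachycardia ← the severe tachycardia crisis ← the hyperglycemia onset ← the mild hemorrhage crisis.
Each of those chain origins has no stated cause.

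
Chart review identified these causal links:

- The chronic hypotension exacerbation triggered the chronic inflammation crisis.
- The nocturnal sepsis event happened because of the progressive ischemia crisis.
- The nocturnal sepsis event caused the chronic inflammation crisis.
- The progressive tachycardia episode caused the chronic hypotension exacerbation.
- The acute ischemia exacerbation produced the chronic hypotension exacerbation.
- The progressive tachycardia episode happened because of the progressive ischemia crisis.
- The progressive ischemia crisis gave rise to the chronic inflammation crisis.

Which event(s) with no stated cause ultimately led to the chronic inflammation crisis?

Tracing upstream from the chronic inflammation crisis: the chronic inflammation crisis ← the chronic hypotension exacerbation ← the acute ischemia exacerbation.
A separate upstream branch: the chronic inflammation crisis ← the progressive ischemia crisis.
Each of those chain origins has no stated cause.

the acute ischemia exacerbation, the progressive ischemia crisis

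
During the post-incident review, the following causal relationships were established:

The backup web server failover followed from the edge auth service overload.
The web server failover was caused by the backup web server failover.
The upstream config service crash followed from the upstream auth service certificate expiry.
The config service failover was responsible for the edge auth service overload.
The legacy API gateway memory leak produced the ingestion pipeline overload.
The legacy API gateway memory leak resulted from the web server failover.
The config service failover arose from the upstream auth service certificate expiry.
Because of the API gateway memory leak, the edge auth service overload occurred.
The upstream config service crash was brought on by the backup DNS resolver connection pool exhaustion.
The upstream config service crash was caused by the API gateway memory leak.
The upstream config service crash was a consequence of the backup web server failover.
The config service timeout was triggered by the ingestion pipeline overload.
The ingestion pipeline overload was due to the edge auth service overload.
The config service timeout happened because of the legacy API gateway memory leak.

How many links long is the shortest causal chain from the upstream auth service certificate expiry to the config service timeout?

Shortest chain: the upstream auth service certificate expiry → the config service failover → the edge auth service overload → the ingestion pipeline overload → the config service timeout.

4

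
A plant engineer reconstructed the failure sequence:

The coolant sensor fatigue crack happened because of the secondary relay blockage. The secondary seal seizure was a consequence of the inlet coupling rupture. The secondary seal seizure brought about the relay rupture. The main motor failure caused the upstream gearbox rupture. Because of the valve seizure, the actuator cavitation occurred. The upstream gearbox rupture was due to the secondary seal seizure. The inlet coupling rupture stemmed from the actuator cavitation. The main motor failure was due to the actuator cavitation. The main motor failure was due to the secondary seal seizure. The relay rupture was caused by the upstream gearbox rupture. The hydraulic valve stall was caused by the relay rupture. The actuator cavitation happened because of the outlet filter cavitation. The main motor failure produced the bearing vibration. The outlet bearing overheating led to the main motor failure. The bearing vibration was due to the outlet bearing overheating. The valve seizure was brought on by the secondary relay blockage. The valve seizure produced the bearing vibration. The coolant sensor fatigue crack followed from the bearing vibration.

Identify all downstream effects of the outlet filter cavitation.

Direct effects: the actuator cavitation.
2 steps out: the inlet coupling rupture, the main motor failure.
3 steps out: the secondary seal seizure, the bearing vibration, the upstream gearbox rupture.
4 steps out: the relay rupture, the coolant sensor fatigue crack.
5 steps out: the hydraulic valve stall.
Not reachable from it: the secondary relay blockage, the valve seizure, the outlet bearing overheating.

the actuator cavitation, the bearing vibration, the coolant sensor fatigue crack, the hydraulic valve stall, the inlet coupling rupture, the main motor failure, the relay rupture, the secondary seal seizure, the upstream gearbox rupture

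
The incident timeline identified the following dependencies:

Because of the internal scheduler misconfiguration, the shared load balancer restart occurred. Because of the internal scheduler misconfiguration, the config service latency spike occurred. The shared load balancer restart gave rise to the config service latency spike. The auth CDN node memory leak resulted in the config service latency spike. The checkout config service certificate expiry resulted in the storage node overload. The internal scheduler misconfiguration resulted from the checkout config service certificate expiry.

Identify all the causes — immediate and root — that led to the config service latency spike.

the auth CDN node memory leak, the checkout config service certificate expiry, the internal scheduler misconfiguration, the shared load balancer restart

Immediate causes of the config service latency spike: the auth CDN node memory leak, the internal scheduler misconfiguration, the shared load balancer restart.
Further upstream: the checkout config service certificate expiry.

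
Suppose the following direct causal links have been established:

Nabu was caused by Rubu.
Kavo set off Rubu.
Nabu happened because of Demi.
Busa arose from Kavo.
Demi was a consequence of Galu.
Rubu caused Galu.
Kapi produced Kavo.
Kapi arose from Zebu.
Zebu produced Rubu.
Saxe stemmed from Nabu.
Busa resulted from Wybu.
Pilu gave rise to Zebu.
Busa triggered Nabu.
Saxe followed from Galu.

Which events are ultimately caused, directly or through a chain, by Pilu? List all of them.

Direct effects: Zebu.
2 steps out: Kapi, Rubu.
3 steps out: Kavo, Galu, Nabu.
4 steps out: Busa, Demi, Saxe.
Not reachable from it: Wybu.

Busa, Demi, Galu, Kapi, Kavo, Nabu, Rubu, Saxe, Zebu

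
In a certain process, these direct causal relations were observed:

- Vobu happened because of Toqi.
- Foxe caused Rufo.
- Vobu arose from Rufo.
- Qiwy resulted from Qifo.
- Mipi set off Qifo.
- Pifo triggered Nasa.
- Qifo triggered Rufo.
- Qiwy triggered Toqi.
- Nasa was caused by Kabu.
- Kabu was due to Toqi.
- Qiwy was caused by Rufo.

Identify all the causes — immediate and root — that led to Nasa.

Foxe, Kabu, Mipi, Pifo, Qifo, Qiwy, Rufo, Toqi

Immediate causes of Nasa: Kabu, Pifo.
Further upstream: Mipi, Foxe, Qifo, Rufo, Qiwy, Toqi.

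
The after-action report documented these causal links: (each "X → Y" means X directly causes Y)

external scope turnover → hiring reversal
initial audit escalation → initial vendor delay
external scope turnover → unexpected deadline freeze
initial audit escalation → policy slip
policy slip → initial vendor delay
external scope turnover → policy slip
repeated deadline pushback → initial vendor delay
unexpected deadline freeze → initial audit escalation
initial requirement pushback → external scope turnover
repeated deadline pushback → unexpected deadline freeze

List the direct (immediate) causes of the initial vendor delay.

Upstream contributors include the initial requirement pushback, the external scope turnover, the unexpected deadline freeze, but only the initial audit escalation, the policy slip, the repeated deadline pushback feed directly into the initial vendor delay.

the initial audit escalation, the policy slip, the repeated deadline pushback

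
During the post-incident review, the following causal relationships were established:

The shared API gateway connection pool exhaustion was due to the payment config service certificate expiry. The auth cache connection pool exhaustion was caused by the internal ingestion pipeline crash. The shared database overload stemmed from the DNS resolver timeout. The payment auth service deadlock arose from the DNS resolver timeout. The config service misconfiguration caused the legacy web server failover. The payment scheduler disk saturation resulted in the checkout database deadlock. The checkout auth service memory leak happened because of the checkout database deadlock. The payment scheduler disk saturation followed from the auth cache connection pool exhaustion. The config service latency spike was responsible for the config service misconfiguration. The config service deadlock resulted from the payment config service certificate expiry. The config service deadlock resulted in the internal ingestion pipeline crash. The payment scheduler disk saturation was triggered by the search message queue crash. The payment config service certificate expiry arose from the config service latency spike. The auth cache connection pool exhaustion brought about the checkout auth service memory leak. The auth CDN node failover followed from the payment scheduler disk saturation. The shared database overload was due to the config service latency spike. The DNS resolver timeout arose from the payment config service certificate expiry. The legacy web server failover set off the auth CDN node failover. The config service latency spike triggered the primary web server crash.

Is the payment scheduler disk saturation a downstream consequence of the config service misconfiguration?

The config service misconfiguration leads to the legacy web server failover, the auth CDN node failover; the payment scheduler disk saturation is not among them.

No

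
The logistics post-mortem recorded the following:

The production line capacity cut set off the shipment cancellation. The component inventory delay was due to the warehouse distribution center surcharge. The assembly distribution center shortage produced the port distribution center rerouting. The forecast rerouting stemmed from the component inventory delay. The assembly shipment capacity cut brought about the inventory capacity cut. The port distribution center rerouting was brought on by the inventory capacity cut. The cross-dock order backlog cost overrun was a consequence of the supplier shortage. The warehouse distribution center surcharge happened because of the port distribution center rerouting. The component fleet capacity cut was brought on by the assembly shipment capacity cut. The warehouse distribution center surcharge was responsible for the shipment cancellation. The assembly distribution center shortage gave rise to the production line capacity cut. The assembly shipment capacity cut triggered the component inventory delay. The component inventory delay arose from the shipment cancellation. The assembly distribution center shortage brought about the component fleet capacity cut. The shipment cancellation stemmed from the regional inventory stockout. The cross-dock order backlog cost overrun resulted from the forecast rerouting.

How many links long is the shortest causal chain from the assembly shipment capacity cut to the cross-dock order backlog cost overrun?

3

Shortest chain: the assembly shipment capacity cut → the component inventory delay → the forecast rerouting → the cross-dock order backlog cost overrun.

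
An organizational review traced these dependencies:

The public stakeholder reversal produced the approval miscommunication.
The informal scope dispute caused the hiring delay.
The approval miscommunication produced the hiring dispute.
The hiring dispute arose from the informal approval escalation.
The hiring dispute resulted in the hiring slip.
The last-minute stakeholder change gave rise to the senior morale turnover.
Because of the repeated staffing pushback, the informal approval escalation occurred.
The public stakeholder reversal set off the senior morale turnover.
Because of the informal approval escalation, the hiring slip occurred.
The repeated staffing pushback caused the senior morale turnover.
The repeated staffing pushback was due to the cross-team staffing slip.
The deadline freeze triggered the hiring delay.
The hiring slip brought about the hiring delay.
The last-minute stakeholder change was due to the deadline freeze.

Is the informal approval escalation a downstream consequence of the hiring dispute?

No

The hiring dispute leads to the hiring slip, the hiring delay; the informal approval escalation is not among them.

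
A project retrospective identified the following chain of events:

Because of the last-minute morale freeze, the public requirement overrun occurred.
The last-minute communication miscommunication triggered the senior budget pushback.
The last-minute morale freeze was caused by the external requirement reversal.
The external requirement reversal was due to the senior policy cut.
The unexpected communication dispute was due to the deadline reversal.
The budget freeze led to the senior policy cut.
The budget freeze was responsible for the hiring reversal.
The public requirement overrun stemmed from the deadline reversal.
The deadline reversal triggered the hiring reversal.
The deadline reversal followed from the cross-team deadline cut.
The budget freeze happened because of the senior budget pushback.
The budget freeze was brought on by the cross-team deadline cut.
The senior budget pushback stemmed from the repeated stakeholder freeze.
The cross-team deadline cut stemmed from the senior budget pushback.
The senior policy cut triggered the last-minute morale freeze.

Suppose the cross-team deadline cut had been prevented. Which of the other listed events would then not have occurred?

Downstream of the cross-team deadline cut: the deadline reversal, the budget freeze, the senior policy cut, the unexpected communication dispute, the external requirement reversal, the last-minute morale freeze, the public requirement overrun, the hiring reversal.
Of those, still caused via another path: the budget freeze, the senior policy cut, the external requirement reversal, the last-minute morale freeze, the public requirement overrun, the hiring reversal.
The remainder have no surviving cause.

the deadline reversal, the unexpected communication dispute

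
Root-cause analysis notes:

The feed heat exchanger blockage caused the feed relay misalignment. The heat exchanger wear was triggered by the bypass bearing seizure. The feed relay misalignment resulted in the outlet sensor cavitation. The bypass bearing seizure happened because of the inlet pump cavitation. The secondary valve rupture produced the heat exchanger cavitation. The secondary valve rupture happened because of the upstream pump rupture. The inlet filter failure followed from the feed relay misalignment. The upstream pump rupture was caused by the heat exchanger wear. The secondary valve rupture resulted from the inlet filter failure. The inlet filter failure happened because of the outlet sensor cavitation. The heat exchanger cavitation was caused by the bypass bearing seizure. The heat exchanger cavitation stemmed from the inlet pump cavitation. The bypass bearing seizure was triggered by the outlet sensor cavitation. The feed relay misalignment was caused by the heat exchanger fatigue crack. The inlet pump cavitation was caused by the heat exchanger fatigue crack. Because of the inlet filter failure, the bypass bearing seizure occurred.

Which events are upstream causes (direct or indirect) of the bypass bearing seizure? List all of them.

Immediate causes of the bypass bearing seizure: the inlet pump cavitation, the outlet sensor cavitation, the inlet filter failure.
Further upstream: the heat exchanger fatigue crack, the feed relay misalignment, the feed heat exchanger blockage.

the feed heat exchanger blockage, the feed relay misalignment, the heat exchanger fatigue crack, the inlet filter failure, the inlet pump cavitation, the outlet sensor cavitation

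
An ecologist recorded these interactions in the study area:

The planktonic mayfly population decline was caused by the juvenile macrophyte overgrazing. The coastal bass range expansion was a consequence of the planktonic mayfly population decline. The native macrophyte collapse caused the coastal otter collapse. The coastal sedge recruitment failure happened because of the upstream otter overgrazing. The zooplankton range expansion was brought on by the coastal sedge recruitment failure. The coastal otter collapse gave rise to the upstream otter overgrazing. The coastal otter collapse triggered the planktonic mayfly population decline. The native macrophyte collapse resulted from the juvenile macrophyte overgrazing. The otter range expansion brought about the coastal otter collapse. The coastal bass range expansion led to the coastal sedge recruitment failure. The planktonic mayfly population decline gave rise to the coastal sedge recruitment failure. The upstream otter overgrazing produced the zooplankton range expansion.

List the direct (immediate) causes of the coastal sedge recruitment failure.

the coastal bass range expansion, the planktonic mayfly population decline, the upstream otter overgrazing

Upstream contributors include the juvenile macrophyte overgrazing, the native macrophyte collapse, the coastal otter collapse, the otter range expansion, but only the coastal bass range expansion, the planktonic mayfly population decline, the upstream otter overgrazing feed directly into the coastal sedge recruitment failure.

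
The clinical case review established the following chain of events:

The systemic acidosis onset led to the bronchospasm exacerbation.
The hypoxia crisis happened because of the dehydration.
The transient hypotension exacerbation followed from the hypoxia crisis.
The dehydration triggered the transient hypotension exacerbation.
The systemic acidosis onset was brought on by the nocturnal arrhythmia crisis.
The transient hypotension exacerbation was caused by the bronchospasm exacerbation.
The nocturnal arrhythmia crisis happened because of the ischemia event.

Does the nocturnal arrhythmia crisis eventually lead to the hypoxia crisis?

The nocturnal arrhythmia crisis leads to the systemic acidosis onset, the bronchospasm exacerbation, the transient hypotension exacerbation; the hypoxia crisis is not among them.

No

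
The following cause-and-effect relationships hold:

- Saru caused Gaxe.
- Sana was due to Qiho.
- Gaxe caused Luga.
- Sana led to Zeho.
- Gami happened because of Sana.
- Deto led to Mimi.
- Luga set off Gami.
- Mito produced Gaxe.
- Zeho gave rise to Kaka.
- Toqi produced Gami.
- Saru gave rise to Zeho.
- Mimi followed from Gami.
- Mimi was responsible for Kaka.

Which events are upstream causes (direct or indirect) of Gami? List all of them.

Immediate causes of Gami: Toqi, Sana, Luga.
Further upstream: Mito, Saru, Gaxe, Qiho.

Gaxe, Luga, Mito, Qiho, Sana, Saru, Toqi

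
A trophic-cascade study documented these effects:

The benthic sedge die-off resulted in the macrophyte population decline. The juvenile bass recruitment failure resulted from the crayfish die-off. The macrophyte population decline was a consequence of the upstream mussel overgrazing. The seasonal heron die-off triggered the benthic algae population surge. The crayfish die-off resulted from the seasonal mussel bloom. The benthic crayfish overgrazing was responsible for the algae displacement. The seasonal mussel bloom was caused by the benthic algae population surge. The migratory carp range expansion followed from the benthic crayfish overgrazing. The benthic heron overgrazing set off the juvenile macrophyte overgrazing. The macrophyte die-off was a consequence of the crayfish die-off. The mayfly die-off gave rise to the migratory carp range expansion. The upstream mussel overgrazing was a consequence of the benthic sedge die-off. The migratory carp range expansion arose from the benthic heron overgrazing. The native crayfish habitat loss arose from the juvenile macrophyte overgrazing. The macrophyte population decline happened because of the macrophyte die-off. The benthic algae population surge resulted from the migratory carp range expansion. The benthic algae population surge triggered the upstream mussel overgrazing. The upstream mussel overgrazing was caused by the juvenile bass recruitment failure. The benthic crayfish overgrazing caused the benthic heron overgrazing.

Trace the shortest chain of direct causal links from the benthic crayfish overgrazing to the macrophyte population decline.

the benthic crayfish overgrazing → the migratory carp range expansion → the benthic algae population surge → the upstream mussel overgrazing → the macrophyte population decline

the benthic crayfish overgrazing → the migratory carp range expansion
the migratory carp range expansion → the benthic algae population surge
the benthic algae population surge → the upstream mussel overgrazing
the upstream mussel overgrazing → the macrophyte population decline
Length: 4 steps.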